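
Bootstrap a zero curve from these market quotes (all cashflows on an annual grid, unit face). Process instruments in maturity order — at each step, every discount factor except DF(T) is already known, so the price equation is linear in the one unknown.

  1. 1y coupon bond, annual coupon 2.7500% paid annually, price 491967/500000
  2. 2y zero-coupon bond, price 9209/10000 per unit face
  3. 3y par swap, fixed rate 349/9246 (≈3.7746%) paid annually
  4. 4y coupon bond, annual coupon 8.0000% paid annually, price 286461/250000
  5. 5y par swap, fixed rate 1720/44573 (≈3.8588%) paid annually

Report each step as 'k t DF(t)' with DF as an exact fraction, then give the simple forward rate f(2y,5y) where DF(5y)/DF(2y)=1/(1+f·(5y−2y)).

1 1 1197/1250
2 2 9209/10000
3 3 8953/10000
4 4 1711/2000
5 5 207/250
f(2y,5y) = ((9209/10000)/(207/250) − 1)/(3) = 929/24840 ≈ 3.7399%

step 1 [1y] bond c/1=11/400: DF=(491967/500000 − 11/400·(0))/(1+11/400) = 1197/1250 ≈ 0.957600
step 2 [2y] zero: DF = P = 9209/10000 ≈ 0.920900
step 3 [3y] swap r/1=349/9246: DF=(1 − 349/9246·(0.957600+0.920900))/(1+349/9246) = 8953/10000 ≈ 0.895300
step 4 [4y] bond c/1=2/25: DF=(286461/250000 − 2/25·(0.957600+0.920900+0.895300))/(1+2/25) = 1711/2000 ≈ 0.855500
step 5 [5y] swap r/1=1720/44573: DF=(1 − 1720/44573·(0.957600+0.920900+0.895300+0.855500))/(1+1720/44573) = 207/250 ≈ 0.828000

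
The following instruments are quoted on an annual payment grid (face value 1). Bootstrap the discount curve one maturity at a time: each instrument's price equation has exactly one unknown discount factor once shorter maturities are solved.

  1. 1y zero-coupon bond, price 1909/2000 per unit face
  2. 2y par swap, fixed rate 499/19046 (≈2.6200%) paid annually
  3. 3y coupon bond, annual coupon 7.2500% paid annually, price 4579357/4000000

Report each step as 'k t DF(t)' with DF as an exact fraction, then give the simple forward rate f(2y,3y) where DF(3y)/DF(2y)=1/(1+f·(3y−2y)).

step 1 [1y] zero: DF = P = 1909/2000 ≈ 0.954500
step 2 [2y] swap r/1=499/19046: DF=(1 − 499/19046·(0.954500))/(1+499/19046) = 9501/10000 ≈ 0.950100
step 3 [3y] bond c/1=29/400: DF=(4579357/4000000 − 29/400·(0.954500+0.950100))/(1+29/400) = 9387/10000 ≈ 0.938700

1 1 1909/2000
2 2 9501/10000
3 3 9387/10000
f(2y,3y) = ((9501/10000)/(9387/10000) − 1)/(1) = 38/3129 ≈ 1.2144%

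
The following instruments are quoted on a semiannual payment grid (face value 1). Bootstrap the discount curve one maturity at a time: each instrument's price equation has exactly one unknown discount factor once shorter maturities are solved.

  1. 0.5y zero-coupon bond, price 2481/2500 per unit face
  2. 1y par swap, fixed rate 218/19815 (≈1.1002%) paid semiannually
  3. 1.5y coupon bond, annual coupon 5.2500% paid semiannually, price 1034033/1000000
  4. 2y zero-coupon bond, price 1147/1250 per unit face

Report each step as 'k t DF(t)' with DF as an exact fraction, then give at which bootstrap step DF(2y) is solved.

1 1/2 2481/2500
2 1 9891/10000
3 3/2 9569/10000
4 2 1147/1250
DF(2y) is solved at step 4

step 1 [0.5y] zero: DF = P = 2481/2500 ≈ 0.992400
step 2 [1y] swap r/2=109/19815: DF=(1 − 109/19815·(0.992400))/(1+109/19815) = 9891/10000 ≈ 0.989100
step 3 [1.5y] bond c/2=21/800: DF=(1034033/1000000 − 21/800·(0.992400+0.989100))/(1+21/800) = 9569/10000 ≈ 0.956900
step 4 [2y] zero: DF = P = 1147/1250 ≈ 0.917600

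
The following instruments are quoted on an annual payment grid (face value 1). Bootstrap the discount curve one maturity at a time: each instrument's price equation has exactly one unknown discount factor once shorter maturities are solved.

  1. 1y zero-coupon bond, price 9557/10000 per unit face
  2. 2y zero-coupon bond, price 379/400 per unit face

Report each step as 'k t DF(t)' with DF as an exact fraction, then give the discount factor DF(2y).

1 1 9557/10000
2 2 379/400
DF(2y) = 379/400 ≈ 0.947500

step 1 [1y] zero: DF = P = 9557/10000 ≈ 0.955700
step 2 [2y] zero: DF = P = 379/400 ≈ 0.947500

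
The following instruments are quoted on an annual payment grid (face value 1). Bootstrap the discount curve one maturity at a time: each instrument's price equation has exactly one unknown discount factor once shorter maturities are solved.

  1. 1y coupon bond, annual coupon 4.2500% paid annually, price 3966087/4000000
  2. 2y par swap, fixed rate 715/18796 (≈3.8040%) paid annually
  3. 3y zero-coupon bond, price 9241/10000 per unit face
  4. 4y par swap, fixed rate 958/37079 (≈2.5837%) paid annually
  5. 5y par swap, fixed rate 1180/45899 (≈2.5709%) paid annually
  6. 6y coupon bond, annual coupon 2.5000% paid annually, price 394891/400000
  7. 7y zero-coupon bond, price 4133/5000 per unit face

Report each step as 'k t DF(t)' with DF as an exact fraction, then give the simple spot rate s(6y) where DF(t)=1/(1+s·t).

step 1 [1y] bond c/1=17/400: DF=(3966087/4000000 − 17/400·(0))/(1+17/400) = 9511/10000 ≈ 0.951100
step 2 [2y] swap r/1=715/18796: DF=(1 − 715/18796·(0.951100))/(1+715/18796) = 1857/2000 ≈ 0.928500
step 3 [3y] zero: DF = P = 9241/10000 ≈ 0.924100
step 4 [4y] swap r/1=958/37079: DF=(1 − 958/37079·(0.951100+0.928500+0.924100))/(1+958/37079) = 4521/5000 ≈ 0.904200
step 5 [5y] swap r/1=1180/45899: DF=(1 − 1180/45899·(0.951100+0.928500+0.924100+0.904200))/(1+1180/45899) = 441/500 ≈ 0.882000
step 6 [6y] bond c/1=1/40: DF=(394891/400000 − 1/40·(0.951100+0.928500+0.924100+0.904200+0.882000))/(1+1/40) = 532/625 ≈ 0.851200
step 7 [7y] zero: DF = P = 4133/5000 ≈ 0.826600

1 1 9511/10000
2 2 1857/2000
3 3 9241/10000
4 4 4521/5000
5 5 441/500
6 6 532/625
7 7 4133/5000
s(6y) = (1/(532/625) − 1)/(6) = 31/1064 ≈ 2.9135%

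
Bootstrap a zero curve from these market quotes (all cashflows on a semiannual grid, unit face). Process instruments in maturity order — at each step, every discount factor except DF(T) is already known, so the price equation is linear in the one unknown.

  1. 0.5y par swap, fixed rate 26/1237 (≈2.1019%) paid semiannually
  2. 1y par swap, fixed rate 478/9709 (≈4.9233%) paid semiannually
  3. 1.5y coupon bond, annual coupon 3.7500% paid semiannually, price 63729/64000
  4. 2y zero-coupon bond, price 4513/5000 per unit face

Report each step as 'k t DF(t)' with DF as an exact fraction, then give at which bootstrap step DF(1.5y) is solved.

1 1/2 1237/1250
2 1 4761/5000
3 3/2 9417/10000
4 2 4513/5000
DF(1.5y) is solved at step 3

step 1 [0.5y] swap r/2=13/1237: DF=(1 − 13/1237·(0))/(1+13/1237) = 1237/1250 ≈ 0.989600
step 2 [1y] swap r/2=239/9709: DF=(1 − 239/9709·(0.989600))/(1+239/9709) = 4761/5000 ≈ 0.952200
step 3 [1.5y] bond c/2=3/160: DF=(63729/64000 − 3/160·(0.989600+0.952200))/(1+3/160) = 9417/10000 ≈ 0.941700
step 4 [2y] zero: DF = P = 4513/5000 ≈ 0.902600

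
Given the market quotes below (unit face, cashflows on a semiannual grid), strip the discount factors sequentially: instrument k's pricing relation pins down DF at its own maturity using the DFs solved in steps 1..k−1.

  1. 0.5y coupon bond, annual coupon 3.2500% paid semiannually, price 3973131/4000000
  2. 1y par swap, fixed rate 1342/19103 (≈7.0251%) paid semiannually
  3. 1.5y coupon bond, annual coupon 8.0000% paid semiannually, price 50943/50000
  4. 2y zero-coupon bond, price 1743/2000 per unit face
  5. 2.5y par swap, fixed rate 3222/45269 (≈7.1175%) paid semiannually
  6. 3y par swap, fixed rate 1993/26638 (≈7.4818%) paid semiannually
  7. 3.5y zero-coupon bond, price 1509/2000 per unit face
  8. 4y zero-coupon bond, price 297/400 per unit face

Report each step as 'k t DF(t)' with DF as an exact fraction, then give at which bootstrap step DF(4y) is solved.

step 1 [0.5y] bond c/2=13/800: DF=(3973131/4000000 − 13/800·(0))/(1+13/800) = 4887/5000 ≈ 0.977400
step 2 [1y] swap r/2=671/19103: DF=(1 − 671/19103·(0.977400))/(1+671/19103) = 9329/10000 ≈ 0.932900
step 3 [1.5y] bond c/2=1/25: DF=(50943/50000 − 1/25·(0.977400+0.932900))/(1+1/25) = 4531/5000 ≈ 0.906200
step 4 [2y] zero: DF = P = 1743/2000 ≈ 0.871500
step 5 [2.5y] swap r/2=1611/45269: DF=(1 − 1611/45269·(0.977400+0.932900+0.906200+0.871500))/(1+1611/45269) = 8389/10000 ≈ 0.838900
step 6 [3y] swap r/2=1993/53276: DF=(1 − 1993/53276·(0.977400+0.932900+0.906200+0.871500+0.838900))/(1+1993/53276) = 8007/10000 ≈ 0.800700
step 7 [3.5y] zero: DF = P = 1509/2000 ≈ 0.754500
step 8 [4y] zero: DF = P = 297/400 ≈ 0.742500

1 1/2 4887/5000
2 1 9329/10000
3 3/2 4531/5000
4 2 1743/2000
5 5/2 8389/10000
6 3 8007/10000
7 7/2 1509/2000
8 4 297/400
DF(4y) is solved at step 8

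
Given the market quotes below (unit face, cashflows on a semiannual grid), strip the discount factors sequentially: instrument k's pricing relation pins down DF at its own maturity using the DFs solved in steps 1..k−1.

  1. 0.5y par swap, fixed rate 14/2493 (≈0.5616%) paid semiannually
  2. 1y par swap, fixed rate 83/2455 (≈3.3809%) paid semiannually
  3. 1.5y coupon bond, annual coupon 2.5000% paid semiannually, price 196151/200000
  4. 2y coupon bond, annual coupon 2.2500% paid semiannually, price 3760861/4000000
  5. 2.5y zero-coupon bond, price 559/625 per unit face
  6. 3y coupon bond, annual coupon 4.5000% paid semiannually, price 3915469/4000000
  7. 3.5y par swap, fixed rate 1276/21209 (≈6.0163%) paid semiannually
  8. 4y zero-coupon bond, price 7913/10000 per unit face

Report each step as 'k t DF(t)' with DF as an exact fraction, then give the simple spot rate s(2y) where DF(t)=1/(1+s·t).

step 1 [0.5y] swap r/2=7/2493: DF=(1 − 7/2493·(0))/(1+7/2493) = 2493/2500 ≈ 0.997200
step 2 [1y] swap r/2=83/4910: DF=(1 − 83/4910·(0.997200))/(1+83/4910) = 2417/2500 ≈ 0.966800
step 3 [1.5y] bond c/2=1/80: DF=(196151/200000 − 1/80·(0.997200+0.966800))/(1+1/80) = 2361/2500 ≈ 0.944400
step 4 [2y] bond c/2=9/800: DF=(3760861/4000000 − 9/800·(0.997200+0.966800+0.944400))/(1+9/800) = 4487/5000 ≈ 0.897400
step 5 [2.5y] zero: DF = P = 559/625 ≈ 0.894400
step 6 [3y] bond c/2=9/400: DF=(3915469/4000000 − 9/400·(0.997200+0.966800+0.944400+0.897400+0.894400))/(1+9/400) = 8539/10000 ≈ 0.853900
step 7 [3.5y] swap r/2=638/21209: DF=(1 − 638/21209·(0.997200+0.966800+0.944400+0.897400+0.894400+0.853900))/(1+638/21209) = 4043/5000 ≈ 0.808600
step 8 [4y] zero: DF = P = 7913/10000 ≈ 0.791300

1 1/2 2493/2500
2 1 2417/2500
3 3/2 2361/2500
4 2 4487/5000
5 5/2 559/625
6 3 8539/10000
7 7/2 4043/5000
8 4 7913/10000
s(2y) = (1/(4487/5000) − 1)/(2) = 513/8974 ≈ 5.7165%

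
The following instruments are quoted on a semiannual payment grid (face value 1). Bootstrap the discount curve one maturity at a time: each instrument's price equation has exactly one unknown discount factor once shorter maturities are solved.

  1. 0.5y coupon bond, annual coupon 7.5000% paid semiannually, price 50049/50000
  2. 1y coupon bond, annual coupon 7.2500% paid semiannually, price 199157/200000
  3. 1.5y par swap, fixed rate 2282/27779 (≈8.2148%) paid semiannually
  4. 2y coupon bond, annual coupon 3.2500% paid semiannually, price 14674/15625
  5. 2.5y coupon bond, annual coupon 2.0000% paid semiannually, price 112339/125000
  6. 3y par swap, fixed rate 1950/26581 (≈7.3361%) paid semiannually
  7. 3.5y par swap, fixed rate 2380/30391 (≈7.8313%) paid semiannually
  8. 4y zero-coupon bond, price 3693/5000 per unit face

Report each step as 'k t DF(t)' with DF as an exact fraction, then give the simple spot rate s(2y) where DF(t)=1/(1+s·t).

step 1 [0.5y] bond c/2=3/80: DF=(50049/50000 − 3/80·(0))/(1+3/80) = 603/625 ≈ 0.964800
step 2 [1y] bond c/2=29/800: DF=(199157/200000 − 29/800·(0.964800))/(1+29/800) = 1159/1250 ≈ 0.927200
step 3 [1.5y] swap r/2=1141/27779: DF=(1 − 1141/27779·(0.964800+0.927200))/(1+1141/27779) = 8859/10000 ≈ 0.885900
step 4 [2y] bond c/2=13/800: DF=(14674/15625 − 13/800·(0.964800+0.927200+0.885900))/(1+13/800) = 8797/10000 ≈ 0.879700
step 5 [2.5y] bond c/2=1/100: DF=(112339/125000 − 1/100·(0.964800+0.927200+0.885900+0.879700))/(1+1/100) = 1067/1250 ≈ 0.853600
step 6 [3y] swap r/2=975/26581: DF=(1 − 975/26581·(0.964800+0.927200+0.885900+0.879700+0.853600))/(1+975/26581) = 161/200 ≈ 0.805000
step 7 [3.5y] swap r/2=1190/30391: DF=(1 − 1190/30391·(0.964800+0.927200+0.885900+0.879700+0.853600+0.805000))/(1+1190/30391) = 381/500 ≈ 0.762000
step 8 [4y] zero: DF = P = 3693/5000 ≈ 0.738600

1 1/2 603/625
2 1 1159/1250
3 3/2 8859/10000
4 2 8797/10000
5 5/2 1067/1250
6 3 161/200
7 7/2 381/500
8 4 3693/5000
s(2y) = (1/(8797/10000) − 1)/(2) = 1203/17594 ≈ 6.8376%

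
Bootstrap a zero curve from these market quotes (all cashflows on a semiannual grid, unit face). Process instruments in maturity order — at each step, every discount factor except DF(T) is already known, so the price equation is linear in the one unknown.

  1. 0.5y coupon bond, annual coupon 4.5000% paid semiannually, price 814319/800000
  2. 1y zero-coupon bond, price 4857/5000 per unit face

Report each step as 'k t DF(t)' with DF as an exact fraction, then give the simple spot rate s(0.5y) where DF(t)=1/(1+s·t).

step 1 [0.5y] bond c/2=9/400: DF=(814319/800000 − 9/400·(0))/(1+9/400) = 1991/2000 ≈ 0.995500
step 2 [1y] zero: DF = P = 4857/5000 ≈ 0.971400

1 1/2 1991/2000
2 1 4857/5000
s(0.5y) = (1/(1991/2000) − 1)/(1/2) = 18/1991 ≈ 0.9041%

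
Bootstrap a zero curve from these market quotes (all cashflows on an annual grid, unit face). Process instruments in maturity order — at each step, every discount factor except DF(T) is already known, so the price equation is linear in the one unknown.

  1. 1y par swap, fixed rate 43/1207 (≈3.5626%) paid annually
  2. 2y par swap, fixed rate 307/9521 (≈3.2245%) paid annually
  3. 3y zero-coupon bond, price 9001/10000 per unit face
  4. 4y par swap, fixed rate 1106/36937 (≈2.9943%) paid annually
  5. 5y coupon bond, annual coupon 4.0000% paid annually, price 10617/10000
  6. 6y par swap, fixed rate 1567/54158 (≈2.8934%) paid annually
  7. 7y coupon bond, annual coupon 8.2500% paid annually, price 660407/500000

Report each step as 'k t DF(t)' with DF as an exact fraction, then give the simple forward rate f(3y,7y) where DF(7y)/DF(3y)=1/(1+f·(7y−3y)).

step 1 [1y] swap r/1=43/1207: DF=(1 − 43/1207·(0))/(1+43/1207) = 1207/1250 ≈ 0.965600
step 2 [2y] swap r/1=307/9521: DF=(1 − 307/9521·(0.965600))/(1+307/9521) = 4693/5000 ≈ 0.938600
step 3 [3y] zero: DF = P = 9001/10000 ≈ 0.900100
step 4 [4y] swap r/1=1106/36937: DF=(1 − 1106/36937·(0.965600+0.938600+0.900100))/(1+1106/36937) = 4447/5000 ≈ 0.889400
step 5 [5y] bond c/1=1/25: DF=(10617/10000 − 1/25·(0.965600+0.938600+0.900100+0.889400))/(1+1/25) = 2197/2500 ≈ 0.878800
step 6 [6y] swap r/1=1567/54158: DF=(1 − 1567/54158·(0.965600+0.938600+0.900100+0.889400+0.878800))/(1+1567/54158) = 8433/10000 ≈ 0.843300
step 7 [7y] bond c/1=33/400: DF=(660407/500000 − 33/400·(0.965600+0.938600+0.900100+0.889400+0.878800+0.843300))/(1+33/400) = 4037/5000 ≈ 0.807400

1 1 1207/1250
2 2 4693/5000
3 3 9001/10000
4 4 4447/5000
5 5 2197/2500
6 6 8433/10000
7 7 4037/5000
f(3y,7y) = ((9001/10000)/(4037/5000) − 1)/(4) = 927/32296 ≈ 2.8703%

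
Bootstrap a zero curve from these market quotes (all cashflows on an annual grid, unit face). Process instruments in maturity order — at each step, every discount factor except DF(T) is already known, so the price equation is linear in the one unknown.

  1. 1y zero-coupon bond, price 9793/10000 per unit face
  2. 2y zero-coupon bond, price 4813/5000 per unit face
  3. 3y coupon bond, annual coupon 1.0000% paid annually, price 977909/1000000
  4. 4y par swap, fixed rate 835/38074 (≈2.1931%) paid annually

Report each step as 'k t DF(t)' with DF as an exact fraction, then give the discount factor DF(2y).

step 1 [1y] zero: DF = P = 9793/10000 ≈ 0.979300
step 2 [2y] zero: DF = P = 4813/5000 ≈ 0.962600
step 3 [3y] bond c/1=1/100: DF=(977909/1000000 − 1/100·(0.979300+0.962600))/(1+1/100) = 949/1000 ≈ 0.949000
step 4 [4y] swap r/1=835/38074: DF=(1 − 835/38074·(0.979300+0.962600+0.949000))/(1+835/38074) = 1833/2000 ≈ 0.916500

1 1 9793/10000
2 2 4813/5000
3 3 949/1000
4 4 1833/2000
DF(2y) = 4813/5000 ≈ 0.962600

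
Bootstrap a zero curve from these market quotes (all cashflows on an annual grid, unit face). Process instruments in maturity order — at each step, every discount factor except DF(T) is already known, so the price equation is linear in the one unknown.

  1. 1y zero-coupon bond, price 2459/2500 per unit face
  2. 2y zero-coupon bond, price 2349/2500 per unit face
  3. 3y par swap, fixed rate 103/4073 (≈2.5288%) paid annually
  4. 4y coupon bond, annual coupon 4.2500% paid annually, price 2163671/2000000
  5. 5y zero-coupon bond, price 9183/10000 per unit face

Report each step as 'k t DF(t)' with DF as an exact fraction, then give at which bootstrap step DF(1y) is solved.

1 1 2459/2500
2 2 2349/2500
3 3 9279/10000
4 4 1843/2000
5 5 9183/10000
DF(1y) is solved at step 1

step 1 [1y] zero: DF = P = 2459/2500 ≈ 0.983600
step 2 [2y] zero: DF = P = 2349/2500 ≈ 0.939600
step 3 [3y] swap r/1=103/4073: DF=(1 − 103/4073·(0.983600+0.939600))/(1+103/4073) = 9279/10000 ≈ 0.927900
step 4 [4y] bond c/1=17/400: DF=(2163671/2000000 − 17/400·(0.983600+0.939600+0.927900))/(1+17/400) = 1843/2000 ≈ 0.921500
step 5 [5y] zero: DF = P = 9183/10000 ≈ 0.918300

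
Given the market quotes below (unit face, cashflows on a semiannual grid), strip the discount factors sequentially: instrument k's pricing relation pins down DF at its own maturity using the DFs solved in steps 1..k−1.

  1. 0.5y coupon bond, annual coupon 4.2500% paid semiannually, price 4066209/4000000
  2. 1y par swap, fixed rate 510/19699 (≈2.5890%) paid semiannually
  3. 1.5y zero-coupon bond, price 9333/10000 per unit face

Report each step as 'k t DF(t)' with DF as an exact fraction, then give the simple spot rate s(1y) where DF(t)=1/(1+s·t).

step 1 [0.5y] bond c/2=17/800: DF=(4066209/4000000 − 17/800·(0))/(1+17/800) = 4977/5000 ≈ 0.995400
step 2 [1y] swap r/2=255/19699: DF=(1 − 255/19699·(0.995400))/(1+255/19699) = 1949/2000 ≈ 0.974500
step 3 [1.5y] zero: DF = P = 9333/10000 ≈ 0.933300

1 1/2 4977/5000
2 1 1949/2000
3 3/2 9333/10000
s(1y) = (1/(1949/2000) − 1)/(1) = 51/1949 ≈ 2.6167%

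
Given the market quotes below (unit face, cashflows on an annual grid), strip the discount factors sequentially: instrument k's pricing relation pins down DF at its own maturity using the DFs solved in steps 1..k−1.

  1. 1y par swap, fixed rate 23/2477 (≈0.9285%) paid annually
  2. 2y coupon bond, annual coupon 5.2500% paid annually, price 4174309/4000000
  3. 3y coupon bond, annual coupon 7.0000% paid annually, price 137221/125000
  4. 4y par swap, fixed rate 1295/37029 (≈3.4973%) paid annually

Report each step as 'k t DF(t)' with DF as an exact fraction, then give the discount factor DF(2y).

1 1 2477/2500
2 2 9421/10000
3 3 1799/2000
4 4 1741/2000
DF(2y) = 9421/10000 ≈ 0.942100

step 1 [1y] swap r/1=23/2477: DF=(1 − 23/2477·(0))/(1+23/2477) = 2477/2500 ≈ 0.990800
step 2 [2y] bond c/1=21/400: DF=(4174309/4000000 − 21/400·(0.990800))/(1+21/400) = 9421/10000 ≈ 0.942100
step 3 [3y] bond c/1=7/100: DF=(137221/125000 − 7/100·(0.990800+0.942100))/(1+7/100) = 1799/2000 ≈ 0.899500
step 4 [4y] swap r/1=1295/37029: DF=(1 − 1295/37029·(0.990800+0.942100+0.899500))/(1+1295/37029) = 1741/2000 ≈ 0.870500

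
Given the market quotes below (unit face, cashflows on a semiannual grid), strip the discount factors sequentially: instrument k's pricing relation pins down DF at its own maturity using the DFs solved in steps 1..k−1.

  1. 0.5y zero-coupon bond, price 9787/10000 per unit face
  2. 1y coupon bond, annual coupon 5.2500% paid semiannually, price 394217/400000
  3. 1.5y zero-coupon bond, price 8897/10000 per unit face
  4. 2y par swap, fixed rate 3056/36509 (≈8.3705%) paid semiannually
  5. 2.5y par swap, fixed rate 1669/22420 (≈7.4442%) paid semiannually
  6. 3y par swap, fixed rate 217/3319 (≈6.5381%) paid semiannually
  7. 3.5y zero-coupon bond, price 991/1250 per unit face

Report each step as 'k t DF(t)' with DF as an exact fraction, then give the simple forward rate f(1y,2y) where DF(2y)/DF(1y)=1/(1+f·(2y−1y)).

step 1 [0.5y] zero: DF = P = 9787/10000 ≈ 0.978700
step 2 [1y] bond c/2=21/800: DF=(394217/400000 − 21/800·(0.978700))/(1+21/800) = 9353/10000 ≈ 0.935300
step 3 [1.5y] zero: DF = P = 8897/10000 ≈ 0.889700
step 4 [2y] swap r/2=1528/36509: DF=(1 − 1528/36509·(0.978700+0.935300+0.889700))/(1+1528/36509) = 1059/1250 ≈ 0.847200
step 5 [2.5y] swap r/2=1669/44840: DF=(1 − 1669/44840·(0.978700+0.935300+0.889700+0.847200))/(1+1669/44840) = 8331/10000 ≈ 0.833100
step 6 [3y] swap r/2=217/6638: DF=(1 − 217/6638·(0.978700+0.935300+0.889700+0.847200+0.833100))/(1+217/6638) = 1033/1250 ≈ 0.826400
step 7 [3.5y] zero: DF = P = 991/1250 ≈ 0.792800

1 1/2 9787/10000
2 1 9353/10000
3 3/2 8897/10000
4 2 1059/1250
5 5/2 8331/10000
6 3 1033/1250
7 7/2 991/1250
f(1y,2y) = ((9353/10000)/(1059/1250) − 1)/(1) = 881/8472 ≈ 10.3990%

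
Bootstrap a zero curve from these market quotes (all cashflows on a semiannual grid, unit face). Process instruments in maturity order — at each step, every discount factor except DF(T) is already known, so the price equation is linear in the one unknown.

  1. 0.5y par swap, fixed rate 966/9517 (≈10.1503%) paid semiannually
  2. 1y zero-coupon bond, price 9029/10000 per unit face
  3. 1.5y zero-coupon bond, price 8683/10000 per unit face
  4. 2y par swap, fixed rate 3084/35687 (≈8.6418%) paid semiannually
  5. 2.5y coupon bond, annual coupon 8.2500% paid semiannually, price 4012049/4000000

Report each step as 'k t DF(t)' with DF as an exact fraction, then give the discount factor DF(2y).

1 1/2 9517/10000
2 1 9029/10000
3 3/2 8683/10000
4 2 4229/5000
5 5/2 8219/10000
DF(2y) = 4229/5000 ≈ 0.845800

step 1 [0.5y] swap r/2=483/9517: DF=(1 − 483/9517·(0))/(1+483/9517) = 9517/10000 ≈ 0.951700
step 2 [1y] zero: DF = P = 9029/10000 ≈ 0.902900
step 3 [1.5y] zero: DF = P = 8683/10000 ≈ 0.868300
step 4 [2y] swap r/2=1542/35687: DF=(1 − 1542/35687·(0.951700+0.902900+0.868300))/(1+1542/35687) = 4229/5000 ≈ 0.845800
step 5 [2.5y] bond c/2=33/800: DF=(4012049/4000000 − 33/800·(0.951700+0.902900+0.868300+0.845800))/(1+33/800) = 8219/10000 ≈ 0.821900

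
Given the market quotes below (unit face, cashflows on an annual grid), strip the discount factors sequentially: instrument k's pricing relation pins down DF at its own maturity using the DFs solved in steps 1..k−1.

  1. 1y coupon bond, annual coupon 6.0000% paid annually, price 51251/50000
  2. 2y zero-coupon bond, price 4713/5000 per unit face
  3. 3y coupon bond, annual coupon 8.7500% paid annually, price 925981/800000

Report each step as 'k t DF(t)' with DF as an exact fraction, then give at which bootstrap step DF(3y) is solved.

1 1 967/1000
2 2 4713/5000
3 3 9107/10000
DF(3y) is solved at step 3

step 1 [1y] bond c/1=3/50: DF=(51251/50000 − 3/50·(0))/(1+3/50) = 967/1000 ≈ 0.967000
step 2 [2y] zero: DF = P = 4713/5000 ≈ 0.942600
step 3 [3y] bond c/1=7/80: DF=(925981/800000 − 7/80·(0.967000+0.942600))/(1+7/80) = 9107/10000 ≈ 0.910700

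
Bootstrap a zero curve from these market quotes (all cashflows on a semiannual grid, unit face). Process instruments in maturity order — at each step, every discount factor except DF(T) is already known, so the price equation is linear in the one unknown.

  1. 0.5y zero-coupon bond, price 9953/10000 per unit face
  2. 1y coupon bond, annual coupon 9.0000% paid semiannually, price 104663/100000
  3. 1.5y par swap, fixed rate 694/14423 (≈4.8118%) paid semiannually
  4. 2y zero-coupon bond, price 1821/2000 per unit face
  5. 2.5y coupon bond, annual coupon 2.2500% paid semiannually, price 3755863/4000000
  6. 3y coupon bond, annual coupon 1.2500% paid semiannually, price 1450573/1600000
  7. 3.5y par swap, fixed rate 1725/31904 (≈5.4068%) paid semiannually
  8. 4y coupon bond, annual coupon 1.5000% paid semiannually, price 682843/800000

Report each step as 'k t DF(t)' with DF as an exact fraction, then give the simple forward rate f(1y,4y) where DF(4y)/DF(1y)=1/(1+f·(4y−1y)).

step 1 [0.5y] zero: DF = P = 9953/10000 ≈ 0.995300
step 2 [1y] bond c/2=9/200: DF=(104663/100000 − 9/200·(0.995300))/(1+9/200) = 9587/10000 ≈ 0.958700
step 3 [1.5y] swap r/2=347/14423: DF=(1 − 347/14423·(0.995300+0.958700))/(1+347/14423) = 4653/5000 ≈ 0.930600
step 4 [2y] zero: DF = P = 1821/2000 ≈ 0.910500
step 5 [2.5y] bond c/2=9/800: DF=(3755863/4000000 − 9/800·(0.995300+0.958700+0.930600+0.910500))/(1+9/800) = 8863/10000 ≈ 0.886300
step 6 [3y] bond c/2=1/160: DF=(1450573/1600000 − 1/160·(0.995300+0.958700+0.930600+0.910500+0.886300))/(1+1/160) = 8719/10000 ≈ 0.871900
step 7 [3.5y] swap r/2=1725/63808: DF=(1 − 1725/63808·(0.995300+0.958700+0.930600+0.910500+0.886300+0.871900))/(1+1725/63808) = 331/400 ≈ 0.827500
step 8 [4y] bond c/2=3/400: DF=(682843/800000 − 3/400·(0.995300+0.958700+0.930600+0.910500+0.886300+0.871900+0.827500))/(1+3/400) = 7997/10000 ≈ 0.799700

1 1/2 9953/10000
2 1 9587/10000
3 3/2 4653/5000
4 2 1821/2000
5 5/2 8863/10000
6 3 8719/10000
7 7/2 331/400
8 4 7997/10000
f(1y,4y) = ((9587/10000)/(7997/10000) − 1)/(3) = 530/7997 ≈ 6.6275%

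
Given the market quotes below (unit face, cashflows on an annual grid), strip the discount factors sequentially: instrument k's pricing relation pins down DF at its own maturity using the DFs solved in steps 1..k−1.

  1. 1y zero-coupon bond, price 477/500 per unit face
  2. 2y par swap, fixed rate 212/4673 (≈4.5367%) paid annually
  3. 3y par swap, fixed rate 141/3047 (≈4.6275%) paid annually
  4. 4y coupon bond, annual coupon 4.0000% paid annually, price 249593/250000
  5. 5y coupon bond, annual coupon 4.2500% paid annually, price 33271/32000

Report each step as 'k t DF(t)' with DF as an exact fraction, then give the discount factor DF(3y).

step 1 [1y] zero: DF = P = 477/500 ≈ 0.954000
step 2 [2y] swap r/1=212/4673: DF=(1 − 212/4673·(0.954000))/(1+212/4673) = 572/625 ≈ 0.915200
step 3 [3y] swap r/1=141/3047: DF=(1 − 141/3047·(0.954000+0.915200))/(1+141/3047) = 8731/10000 ≈ 0.873100
step 4 [4y] bond c/1=1/25: DF=(249593/250000 − 1/25·(0.954000+0.915200+0.873100))/(1+1/25) = 1709/2000 ≈ 0.854500
step 5 [5y] bond c/1=17/400: DF=(33271/32000 − 17/400·(0.954000+0.915200+0.873100+0.854500))/(1+17/400) = 8507/10000 ≈ 0.850700

1 1 477/500
2 2 572/625
3 3 8731/10000
4 4 1709/2000
5 5 8507/10000
DF(3y) = 8731/10000 ≈ 0.873100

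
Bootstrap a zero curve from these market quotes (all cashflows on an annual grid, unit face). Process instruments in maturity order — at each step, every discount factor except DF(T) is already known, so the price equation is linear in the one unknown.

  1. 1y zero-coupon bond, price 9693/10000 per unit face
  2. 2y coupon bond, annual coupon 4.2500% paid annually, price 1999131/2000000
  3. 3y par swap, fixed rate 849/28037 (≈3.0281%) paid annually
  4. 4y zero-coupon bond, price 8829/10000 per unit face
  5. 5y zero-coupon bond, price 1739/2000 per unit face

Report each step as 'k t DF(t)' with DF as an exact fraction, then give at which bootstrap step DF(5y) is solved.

step 1 [1y] zero: DF = P = 9693/10000 ≈ 0.969300
step 2 [2y] bond c/1=17/400: DF=(1999131/2000000 − 17/400·(0.969300))/(1+17/400) = 9193/10000 ≈ 0.919300
step 3 [3y] swap r/1=849/28037: DF=(1 − 849/28037·(0.969300+0.919300))/(1+849/28037) = 9151/10000 ≈ 0.915100
step 4 [4y] zero: DF = P = 8829/10000 ≈ 0.882900
step 5 [5y] zero: DF = P = 1739/2000 ≈ 0.869500

1 1 9693/10000
2 2 9193/10000
3 3 9151/10000
4 4 8829/10000
5 5 1739/2000
DF(5y) is solved at step 5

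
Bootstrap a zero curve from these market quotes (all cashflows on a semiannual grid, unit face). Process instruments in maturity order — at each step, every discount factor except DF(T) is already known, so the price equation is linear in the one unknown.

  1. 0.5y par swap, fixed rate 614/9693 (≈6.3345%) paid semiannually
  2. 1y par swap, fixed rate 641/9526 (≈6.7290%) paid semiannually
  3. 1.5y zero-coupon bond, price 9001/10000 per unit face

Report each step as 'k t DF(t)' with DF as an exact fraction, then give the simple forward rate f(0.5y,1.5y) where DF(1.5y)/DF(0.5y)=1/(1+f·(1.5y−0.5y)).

1 1/2 9693/10000
2 1 9359/10000
3 3/2 9001/10000
f(0.5y,1.5y) = ((9693/10000)/(9001/10000) − 1)/(1) = 692/9001 ≈ 7.6880%

step 1 [0.5y] swap r/2=307/9693: DF=(1 − 307/9693·(0))/(1+307/9693) = 9693/10000 ≈ 0.969300
step 2 [1y] swap r/2=641/19052: DF=(1 − 641/19052·(0.969300))/(1+641/19052) = 9359/10000 ≈ 0.935900
step 3 [1.5y] zero: DF = P = 9001/10000 ≈ 0.900100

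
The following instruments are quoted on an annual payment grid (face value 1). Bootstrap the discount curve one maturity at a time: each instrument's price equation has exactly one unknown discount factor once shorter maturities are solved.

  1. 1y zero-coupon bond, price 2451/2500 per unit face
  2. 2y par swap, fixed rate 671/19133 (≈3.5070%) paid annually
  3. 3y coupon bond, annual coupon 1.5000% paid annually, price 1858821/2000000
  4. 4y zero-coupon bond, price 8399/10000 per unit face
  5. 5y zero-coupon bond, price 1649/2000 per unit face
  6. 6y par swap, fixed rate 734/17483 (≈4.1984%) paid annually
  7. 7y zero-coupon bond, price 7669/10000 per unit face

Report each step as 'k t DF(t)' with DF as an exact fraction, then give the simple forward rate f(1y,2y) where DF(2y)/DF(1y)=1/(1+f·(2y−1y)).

1 1 2451/2500
2 2 9329/10000
3 3 4437/5000
4 4 8399/10000
5 5 1649/2000
6 6 3899/5000
7 7 7669/10000
f(1y,2y) = ((2451/2500)/(9329/10000) − 1)/(1) = 25/491 ≈ 5.0916%

step 1 [1y] zero: DF = P = 2451/2500 ≈ 0.980400
step 2 [2y] swap r/1=671/19133: DF=(1 − 671/19133·(0.980400))/(1+671/19133) = 9329/10000 ≈ 0.932900
step 3 [3y] bond c/1=3/200: DF=(1858821/2000000 − 3/200·(0.980400+0.932900))/(1+3/200) = 4437/5000 ≈ 0.887400
step 4 [4y] zero: DF = P = 8399/10000 ≈ 0.839900
step 5 [5y] zero: DF = P = 1649/2000 ≈ 0.824500
step 6 [6y] swap r/1=734/17483: DF=(1 − 734/17483·(0.980400+0.932900+0.887400+0.839900+0.824500))/(1+734/17483) = 3899/5000 ≈ 0.779800
step 7 [7y] zero: DF = P = 7669/10000 ≈ 0.766900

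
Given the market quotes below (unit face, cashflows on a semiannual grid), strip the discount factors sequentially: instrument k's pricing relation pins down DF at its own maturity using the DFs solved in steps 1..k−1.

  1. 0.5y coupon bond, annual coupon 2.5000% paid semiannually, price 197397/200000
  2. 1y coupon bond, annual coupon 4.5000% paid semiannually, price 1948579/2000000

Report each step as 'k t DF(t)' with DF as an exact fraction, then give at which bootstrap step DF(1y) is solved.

step 1 [0.5y] bond c/2=1/80: DF=(197397/200000 − 1/80·(0))/(1+1/80) = 2437/2500 ≈ 0.974800
step 2 [1y] bond c/2=9/400: DF=(1948579/2000000 − 9/400·(0.974800))/(1+9/400) = 4657/5000 ≈ 0.931400

1 1/2 2437/2500
2 1 4657/5000
DF(1y) is solved at step 2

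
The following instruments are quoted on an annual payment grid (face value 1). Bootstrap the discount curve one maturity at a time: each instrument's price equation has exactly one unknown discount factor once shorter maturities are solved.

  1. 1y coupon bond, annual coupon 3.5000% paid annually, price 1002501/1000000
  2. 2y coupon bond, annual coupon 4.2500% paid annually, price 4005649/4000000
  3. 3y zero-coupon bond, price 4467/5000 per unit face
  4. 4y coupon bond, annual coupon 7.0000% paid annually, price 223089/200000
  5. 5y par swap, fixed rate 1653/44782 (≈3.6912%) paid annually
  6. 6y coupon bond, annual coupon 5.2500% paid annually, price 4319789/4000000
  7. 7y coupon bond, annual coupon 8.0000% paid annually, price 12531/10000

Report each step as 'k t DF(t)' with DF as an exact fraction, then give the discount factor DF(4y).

1 1 4843/5000
2 2 9211/10000
3 3 4467/5000
4 4 2151/2500
5 5 8347/10000
6 6 8027/10000
7 7 7691/10000
DF(4y) = 2151/2500 ≈ 0.860400

step 1 [1y] bond c/1=7/200: DF=(1002501/1000000 − 7/200·(0))/(1+7/200) = 4843/5000 ≈ 0.968600
step 2 [2y] bond c/1=17/400: DF=(4005649/4000000 − 17/400·(0.968600))/(1+17/400) = 9211/10000 ≈ 0.921100
step 3 [3y] zero: DF = P = 4467/5000 ≈ 0.893400
step 4 [4y] bond c/1=7/100: DF=(223089/200000 − 7/100·(0.968600+0.921100+0.893400))/(1+7/100) = 2151/2500 ≈ 0.860400
step 5 [5y] swap r/1=1653/44782: DF=(1 − 1653/44782·(0.968600+0.921100+0.893400+0.860400))/(1+1653/44782) = 8347/10000 ≈ 0.834700
step 6 [6y] bond c/1=21/400: DF=(4319789/4000000 − 21/400·(0.968600+0.921100+0.893400+0.860400+0.834700))/(1+21/400) = 8027/10000 ≈ 0.802700
step 7 [7y] bond c/1=2/25: DF=(12531/10000 − 2/25·(0.968600+0.921100+0.893400+0.860400+0.834700+0.802700))/(1+2/25) = 7691/10000 ≈ 0.769100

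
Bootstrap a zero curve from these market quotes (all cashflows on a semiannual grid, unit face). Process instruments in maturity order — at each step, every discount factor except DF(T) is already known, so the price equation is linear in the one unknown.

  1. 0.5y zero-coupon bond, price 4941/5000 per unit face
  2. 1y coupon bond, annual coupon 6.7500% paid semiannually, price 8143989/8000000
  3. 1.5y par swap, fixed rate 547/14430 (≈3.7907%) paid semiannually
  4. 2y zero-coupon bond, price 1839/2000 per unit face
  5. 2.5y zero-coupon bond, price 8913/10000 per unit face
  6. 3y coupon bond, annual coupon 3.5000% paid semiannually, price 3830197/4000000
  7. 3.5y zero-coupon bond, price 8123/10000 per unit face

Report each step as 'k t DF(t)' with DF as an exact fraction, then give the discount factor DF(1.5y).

1 1/2 4941/5000
2 1 381/400
3 3/2 9453/10000
4 2 1839/2000
5 5/2 8913/10000
6 3 8603/10000
7 7/2 8123/10000
DF(1.5y) = 9453/10000 ≈ 0.945300

step 1 [0.5y] zero: DF = P = 4941/5000 ≈ 0.988200
step 2 [1y] bond c/2=27/800: DF=(8143989/8000000 − 27/800·(0.988200))/(1+27/800) = 381/400 ≈ 0.952500
step 3 [1.5y] swap r/2=547/28860: DF=(1 − 547/28860·(0.988200+0.952500))/(1+547/28860) = 9453/10000 ≈ 0.945300
step 4 [2y] zero: DF = P = 1839/2000 ≈ 0.919500
step 5 [2.5y] zero: DF = P = 8913/10000 ≈ 0.891300
step 6 [3y] bond c/2=7/400: DF=(3830197/4000000 − 7/400·(0.988200+0.952500+0.945300+0.919500+0.891300))/(1+7/400) = 8603/10000 ≈ 0.860300
step 7 [3.5y] zero: DF = P = 8123/10000 ≈ 0.812300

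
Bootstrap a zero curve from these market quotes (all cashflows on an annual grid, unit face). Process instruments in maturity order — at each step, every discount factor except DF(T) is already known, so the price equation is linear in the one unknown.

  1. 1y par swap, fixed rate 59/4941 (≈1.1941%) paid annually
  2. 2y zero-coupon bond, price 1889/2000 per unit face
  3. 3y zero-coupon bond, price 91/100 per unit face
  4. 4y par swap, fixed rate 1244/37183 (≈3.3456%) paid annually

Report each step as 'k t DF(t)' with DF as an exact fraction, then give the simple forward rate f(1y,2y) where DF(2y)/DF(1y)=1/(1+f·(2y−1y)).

1 1 4941/5000
2 2 1889/2000
3 3 91/100
4 4 2189/2500
f(1y,2y) = ((4941/5000)/(1889/2000) − 1)/(1) = 437/9445 ≈ 4.6268%

step 1 [1y] swap r/1=59/4941: DF=(1 − 59/4941·(0))/(1+59/4941) = 4941/5000 ≈ 0.988200
step 2 [2y] zero: DF = P = 1889/2000 ≈ 0.944500
step 3 [3y] zero: DF = P = 91/100 ≈ 0.910000
step 4 [4y] swap r/1=1244/37183: DF=(1 − 1244/37183·(0.988200+0.944500+0.910000))/(1+1244/37183) = 2189/2500 ≈ 0.875600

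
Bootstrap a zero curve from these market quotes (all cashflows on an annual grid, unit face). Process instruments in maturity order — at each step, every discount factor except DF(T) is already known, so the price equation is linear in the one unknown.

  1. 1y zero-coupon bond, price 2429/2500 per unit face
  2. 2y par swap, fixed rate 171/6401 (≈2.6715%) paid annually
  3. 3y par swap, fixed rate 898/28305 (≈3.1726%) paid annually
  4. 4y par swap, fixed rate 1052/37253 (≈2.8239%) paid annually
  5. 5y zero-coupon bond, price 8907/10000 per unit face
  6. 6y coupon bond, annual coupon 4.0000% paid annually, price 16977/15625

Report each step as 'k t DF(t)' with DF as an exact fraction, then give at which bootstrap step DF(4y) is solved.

step 1 [1y] zero: DF = P = 2429/2500 ≈ 0.971600
step 2 [2y] swap r/1=171/6401: DF=(1 − 171/6401·(0.971600))/(1+171/6401) = 9487/10000 ≈ 0.948700
step 3 [3y] swap r/1=898/28305: DF=(1 − 898/28305·(0.971600+0.948700))/(1+898/28305) = 4551/5000 ≈ 0.910200
step 4 [4y] swap r/1=1052/37253: DF=(1 − 1052/37253·(0.971600+0.948700+0.910200))/(1+1052/37253) = 2237/2500 ≈ 0.894800
step 5 [5y] zero: DF = P = 8907/10000 ≈ 0.890700
step 6 [6y] bond c/1=1/25: DF=(16977/15625 − 1/25·(0.971600+0.948700+0.910200+0.894800+0.890700))/(1+1/25) = 542/625 ≈ 0.867200

1 1 2429/2500
2 2 9487/10000
3 3 4551/5000
4 4 2237/2500
5 5 8907/10000
6 6 542/625
DF(4y) is solved at step 4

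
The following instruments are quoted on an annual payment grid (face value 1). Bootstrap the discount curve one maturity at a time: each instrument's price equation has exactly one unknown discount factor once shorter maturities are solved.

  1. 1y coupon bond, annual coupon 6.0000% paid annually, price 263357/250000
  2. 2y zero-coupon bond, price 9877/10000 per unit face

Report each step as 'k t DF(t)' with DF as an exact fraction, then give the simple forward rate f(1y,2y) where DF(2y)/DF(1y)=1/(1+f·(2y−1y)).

step 1 [1y] bond c/1=3/50: DF=(263357/250000 − 3/50·(0))/(1+3/50) = 4969/5000 ≈ 0.993800
step 2 [2y] zero: DF = P = 9877/10000 ≈ 0.987700

1 1 4969/5000
2 2 9877/10000
f(1y,2y) = ((4969/5000)/(9877/10000) − 1)/(1) = 61/9877 ≈ 0.6176%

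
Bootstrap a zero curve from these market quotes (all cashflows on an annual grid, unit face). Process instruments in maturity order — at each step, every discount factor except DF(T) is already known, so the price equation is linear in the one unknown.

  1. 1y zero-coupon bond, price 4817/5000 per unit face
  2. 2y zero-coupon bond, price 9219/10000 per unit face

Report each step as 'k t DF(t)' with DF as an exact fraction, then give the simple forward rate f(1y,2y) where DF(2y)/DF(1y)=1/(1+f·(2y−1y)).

1 1 4817/5000
2 2 9219/10000
f(1y,2y) = ((4817/5000)/(9219/10000) − 1)/(1) = 415/9219 ≈ 4.5016%

step 1 [1y] zero: DF = P = 4817/5000 ≈ 0.963400
step 2 [2y] zero: DF = P = 9219/10000 ≈ 0.921900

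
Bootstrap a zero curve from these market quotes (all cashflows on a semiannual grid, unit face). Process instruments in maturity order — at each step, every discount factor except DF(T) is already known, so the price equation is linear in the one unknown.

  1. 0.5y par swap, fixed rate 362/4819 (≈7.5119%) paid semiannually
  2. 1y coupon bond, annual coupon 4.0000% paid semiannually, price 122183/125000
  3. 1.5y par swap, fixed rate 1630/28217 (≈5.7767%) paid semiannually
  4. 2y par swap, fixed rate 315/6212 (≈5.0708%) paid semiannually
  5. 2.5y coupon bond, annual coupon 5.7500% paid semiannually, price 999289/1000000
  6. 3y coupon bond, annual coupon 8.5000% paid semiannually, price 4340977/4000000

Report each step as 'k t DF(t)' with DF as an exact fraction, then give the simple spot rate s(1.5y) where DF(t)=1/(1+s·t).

step 1 [0.5y] swap r/2=181/4819: DF=(1 − 181/4819·(0))/(1+181/4819) = 4819/5000 ≈ 0.963800
step 2 [1y] bond c/2=1/50: DF=(122183/125000 − 1/50·(0.963800))/(1+1/50) = 4697/5000 ≈ 0.939400
step 3 [1.5y] swap r/2=815/28217: DF=(1 − 815/28217·(0.963800+0.939400))/(1+815/28217) = 1837/2000 ≈ 0.918500
step 4 [2y] swap r/2=315/12424: DF=(1 − 315/12424·(0.963800+0.939400+0.918500))/(1+315/12424) = 1811/2000 ≈ 0.905500
step 5 [2.5y] bond c/2=23/800: DF=(999289/1000000 − 23/800·(0.963800+0.939400+0.918500+0.905500))/(1+23/800) = 542/625 ≈ 0.867200
step 6 [3y] bond c/2=17/400: DF=(4340977/4000000 − 17/400·(0.963800+0.939400+0.918500+0.905500+0.867200))/(1+17/400) = 8537/10000 ≈ 0.853700

1 1/2 4819/5000
2 1 4697/5000
3 3/2 1837/2000
4 2 1811/2000
5 5/2 542/625
6 3 8537/10000
s(1.5y) = (1/(1837/2000) − 1)/(3/2) = 326/5511 ≈ 5.9154%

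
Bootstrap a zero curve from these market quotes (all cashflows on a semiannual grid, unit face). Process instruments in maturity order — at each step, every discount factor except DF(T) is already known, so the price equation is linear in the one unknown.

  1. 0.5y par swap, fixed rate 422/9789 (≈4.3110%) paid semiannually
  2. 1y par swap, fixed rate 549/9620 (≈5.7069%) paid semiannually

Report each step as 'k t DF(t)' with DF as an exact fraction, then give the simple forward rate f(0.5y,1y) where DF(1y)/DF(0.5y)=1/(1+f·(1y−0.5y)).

1 1/2 9789/10000
2 1 9451/10000
f(0.5y,1y) = ((9789/10000)/(9451/10000) − 1)/(1/2) = 52/727 ≈ 7.1527%

step 1 [0.5y] swap r/2=211/9789: DF=(1 − 211/9789·(0))/(1+211/9789) = 9789/10000 ≈ 0.978900
step 2 [1y] swap r/2=549/19240: DF=(1 − 549/19240·(0.978900))/(1+549/19240) = 9451/10000 ≈ 0.945100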